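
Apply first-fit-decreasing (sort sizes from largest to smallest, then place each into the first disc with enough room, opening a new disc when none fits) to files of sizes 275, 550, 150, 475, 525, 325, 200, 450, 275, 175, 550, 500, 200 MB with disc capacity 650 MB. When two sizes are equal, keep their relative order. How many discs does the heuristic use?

Sorted descending: 550, 550, 525, 500, 475, 450, 325, 275, 275, 200, 200, 175, 150.
  550 → disc 1 (new)  [load 550/650]
  550 → disc 2 (new)  [load 550/650]
  525 → disc 3 (new)  [load 525/650]
  500 → disc 4 (new)  [load 500/650]
  475 → disc 5 (new)  [load 475/650]
  450 → disc 6 (new)  [load 450/650]
  325 → disc 7 (new)  [load 325/650]
  275 → disc 7  [load 600/650]
  275 → disc 8 (new)  [load 275/650]
  200 → disc 6  [load 650/650]
  200 → disc 8  [load 475/650]
  175 → disc 5  [load 650/650]
  150 → disc 4  [load 650/650]
8 discs opened.

8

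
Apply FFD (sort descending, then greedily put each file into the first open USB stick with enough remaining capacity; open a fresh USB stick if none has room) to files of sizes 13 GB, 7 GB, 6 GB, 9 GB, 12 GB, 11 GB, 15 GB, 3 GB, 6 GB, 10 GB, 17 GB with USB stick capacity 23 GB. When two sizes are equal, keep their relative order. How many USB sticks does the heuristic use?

5

Sorted descending: 17, 15, 13, 12, 11, 10, 9, 7, 6, 6, 3.
  17 → USB stick 1 (new)  [load 17/23]
  15 → USB stick 2 (new)  [load 15/23]
  13 → USB stick 3 (new)  [load 13/23]
  12 → USB stick 4 (new)  [load 12/23]
  11 → USB stick 4  [load 23/23]
  10 → USB stick 3  [load 23/23]
  9 → USB stick 5 (new)  [load 9/23]
  7 → USB stick 2  [load 22/23]
  6 → USB stick 1  [load 23/23]
  6 → USB stick 5  [load 15/23]
  3 → USB stick 5  [load 18/23]
5 USB sticks opened.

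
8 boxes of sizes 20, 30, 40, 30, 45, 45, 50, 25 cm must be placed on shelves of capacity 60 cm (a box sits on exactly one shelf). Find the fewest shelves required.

Total = 50 + 45 + 45 + 40 + 30 + 30 + 25 + 20 = 285 cm.
Lower bound: ⌈285/60⌉ = 5 shelves.
A packing using 6 shelves:
  shelf 1: 50 = 50
  shelf 2: 45 = 45
  shelf 3: 45 = 45
  shelf 4: 40 + 20 = 60
  shelf 5: 30 + 30 = 60
  shelf 6: 25 = 25
No arrangement into 5 shelves stays within capacity, so 6 is optimal.

6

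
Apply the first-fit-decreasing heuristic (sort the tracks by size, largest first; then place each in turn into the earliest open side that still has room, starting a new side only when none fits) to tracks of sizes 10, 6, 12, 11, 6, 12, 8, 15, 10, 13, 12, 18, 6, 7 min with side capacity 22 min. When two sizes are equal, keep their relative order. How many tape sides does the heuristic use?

Sorted descending: 18, 15, 13, 12, 12, 12, 11, 10, 10, 8, 7, 6, 6, 6.
  18 → side 1 (new)  [load 18/22]
  15 → side 2 (new)  [load 15/22]
  13 → side 3 (new)  [load 13/22]
  12 → side 4 (new)  [load 12/22]
  12 → side 5 (new)  [load 12/22]
  12 → side 6 (new)  [load 12/22]
  11 → side 7 (new)  [load 11/22]
  10 → side 4  [load 22/22]
  10 → side 5  [load 22/22]
  8 → side 3  [load 21/22]
  7 → side 2  [load 22/22]
  6 → side 6  [load 18/22]
  6 → side 7  [load 17/22]
  6 → side 8 (new)  [load 6/22]
8 tape sides opened.

8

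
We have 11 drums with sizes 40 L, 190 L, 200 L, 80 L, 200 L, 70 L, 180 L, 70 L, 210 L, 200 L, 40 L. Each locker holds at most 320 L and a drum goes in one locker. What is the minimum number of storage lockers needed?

Total = 210 + 200 + 200 + 200 + 190 + 180 + 80 + 70 + 70 + 40 + 40 = 1480 L.
Lower bound: ⌈1480/320⌉ = 5 storage lockers.
Also, 6 drums each exceed 160 L, and no two of those can share a locker, so at least 6 storage lockers are needed.
A packing using 6 storage lockers:
  locker 1: 210 + 80 = 290
  locker 2: 200 + 70 + 40 = 310
  locker 3: 200 + 70 + 40 = 310
  locker 4: 200 = 200
  locker 5: 190 = 190
  locker 6: 180 = 180
This matches the lower bound, so 6 is optimal.

6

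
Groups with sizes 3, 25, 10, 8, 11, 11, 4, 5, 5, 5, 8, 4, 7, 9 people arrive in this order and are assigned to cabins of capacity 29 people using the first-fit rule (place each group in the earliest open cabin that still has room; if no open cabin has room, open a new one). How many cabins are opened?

  3 → cabin 1 (new)  [load 3/29]
  25 → cabin 1  [load 28/29]
  10 → cabin 2 (new)  [load 10/29]
  8 → cabin 2  [load 18/29]
  11 → cabin 2  [load 29/29]
  11 → cabin 3 (new)  [load 11/29]
  4 → cabin 3  [load 15/29]
  5 → cabin 3  [load 20/29]
  5 → cabin 3  [load 25/29]
  5 → cabin 4 (new)  [load 5/29]
  8 → cabin 4  [load 13/29]
  4 → cabin 3  [load 29/29]
  7 → cabin 4  [load 20/29]
  9 → cabin 4  [load 29/29]
4 cabins opened.

4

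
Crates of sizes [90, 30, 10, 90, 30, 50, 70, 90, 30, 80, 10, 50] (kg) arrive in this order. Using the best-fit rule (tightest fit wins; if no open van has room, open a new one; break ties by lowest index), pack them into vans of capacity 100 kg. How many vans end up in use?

7

  90 → van 1 (new)  [load 90/100]
  30 → van 2 (new)  [load 30/100]
  10 → van 1  [load 100/100]
  90 → van 3 (new)  [load 90/100]
  30 → van 2  [load 60/100]
  50 → van 4 (new)  [load 50/100]
  70 → van 5 (new)  [load 70/100]
  90 → van 6 (new)  [load 90/100]
  30 → van 5  [load 100/100]
  80 → van 7 (new)  [load 80/100]
  10 → van 3  [load 100/100]
  50 → van 4  [load 100/100]
7 vans opened.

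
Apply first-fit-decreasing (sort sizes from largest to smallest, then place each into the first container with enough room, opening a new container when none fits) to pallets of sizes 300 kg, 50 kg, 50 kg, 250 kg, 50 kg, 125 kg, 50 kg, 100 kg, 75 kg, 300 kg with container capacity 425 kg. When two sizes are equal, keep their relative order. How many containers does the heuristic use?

Sorted descending: 300, 300, 250, 125, 100, 75, 50, 50, 50, 50.
  300 → container 1 (new)  [load 300/425]
  300 → container 2 (new)  [load 300/425]
  250 → container 3 (new)  [load 250/425]
  125 → container 1  [load 425/425]
  100 → container 2  [load 400/425]
  75 → container 3  [load 325/425]
  50 → container 3  [load 375/425]
  50 → container 3  [load 425/425]
  50 → container 4 (new)  [load 50/425]
  50 → container 4  [load 100/425]
4 containers opened.

4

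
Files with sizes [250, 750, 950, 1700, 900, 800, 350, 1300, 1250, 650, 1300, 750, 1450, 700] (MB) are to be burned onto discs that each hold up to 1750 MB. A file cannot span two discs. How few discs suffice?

9

Total = 1700 + 1450 + 1300 + 1300 + 1250 + 950 + 900 + 800 + 750 + 750 + 700 + 650 + 350 + 250 = 13100 MB.
Lower bound: ⌈13100/1750⌉ = 8 discs.
A packing using 9 discs:
  disc 1: 1700 = 1700
  disc 2: 1450 + 250 = 1700
  disc 3: 1300 + 350 = 1650
  disc 4: 1300 = 1300
  disc 5: 1250 = 1250
  disc 6: 950 + 800 = 1750
  disc 7: 900 + 750 = 1650
  disc 8: 750 + 700 = 1450
  disc 9: 650 = 650
No arrangement into 8 discs stays within capacity, so 9 is optimal.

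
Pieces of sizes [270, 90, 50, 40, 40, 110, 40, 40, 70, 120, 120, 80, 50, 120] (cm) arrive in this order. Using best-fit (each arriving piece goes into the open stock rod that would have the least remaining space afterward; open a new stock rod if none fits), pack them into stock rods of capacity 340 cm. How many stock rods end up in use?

4

  270 → stock rod 1 (new)  [load 270/340]
  90 → stock rod 2 (new)  [load 90/340]
  50 → stock rod 1  [load 320/340]
  40 → stock rod 2  [load 130/340]
  40 → stock rod 2  [load 170/340]
  110 → stock rod 2  [load 280/340]
  40 → stock rod 2  [load 320/340]
  40 → stock rod 3 (new)  [load 40/340]
  70 → stock rod 3  [load 110/340]
  120 → stock rod 3  [load 230/340]
  120 → stock rod 4 (new)  [load 120/340]
  80 → stock rod 3  [load 310/340]
  50 → stock rod 4  [load 170/340]
  120 → stock rod 4  [load 290/340]
4 stock rods opened.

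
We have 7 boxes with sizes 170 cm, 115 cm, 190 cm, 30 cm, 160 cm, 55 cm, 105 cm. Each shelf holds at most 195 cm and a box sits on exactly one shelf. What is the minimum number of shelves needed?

5

Total = 190 + 170 + 160 + 115 + 105 + 55 + 30 = 825 cm.
Lower bound: ⌈825/195⌉ = 5 shelves.
A packing using 5 shelves:
  shelf 1: 190 = 190
  shelf 2: 170 = 170
  shelf 3: 160 + 30 = 190
  shelf 4: 115 + 55 = 170
  shelf 5: 105 = 105
This matches the lower bound, so 5 is optimal.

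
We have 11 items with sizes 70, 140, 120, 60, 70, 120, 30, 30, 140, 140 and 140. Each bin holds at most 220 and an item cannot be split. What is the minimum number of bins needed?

Total = 140 + 140 + 140 + 140 + 120 + 120 + 70 + 70 + 60 + 30 + 30 = 1060.
Lower bound: ⌈1060/220⌉ = 5 bins.
Also, 6 items each exceed 110, and no two of those can share a bin, so at least 6 bins are needed.
A packing using 6 bins:
  bin 1: 140 + 70 = 210
  bin 2: 140 + 70 = 210
  bin 3: 140 + 60 = 200
  bin 4: 140 + 30 + 30 = 200
  bin 5: 120 = 120
  bin 6: 120 = 120
This matches the lower bound, so 6 is optimal.

6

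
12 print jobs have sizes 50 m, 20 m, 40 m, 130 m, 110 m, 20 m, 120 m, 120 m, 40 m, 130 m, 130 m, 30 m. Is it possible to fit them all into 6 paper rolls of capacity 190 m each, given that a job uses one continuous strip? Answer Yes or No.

Yes

A valid assignment using 6 paper rolls:
  roll 1: 130 + 50 = 180
  roll 2: 130 + 40 + 20 = 190
  roll 3: 130 + 40 + 20 = 190
  roll 4: 120 + 30 = 150
  roll 5: 120 = 120
  roll 6: 110 = 110
Every load is within 190 m, so 6 paper rolls suffice.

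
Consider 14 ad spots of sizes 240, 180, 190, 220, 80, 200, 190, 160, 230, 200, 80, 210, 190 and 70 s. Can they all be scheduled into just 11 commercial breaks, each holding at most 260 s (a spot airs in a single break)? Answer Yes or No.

A valid assignment using 11 commercial breaks:
  break 1: 240 = 240
  break 2: 230 = 230
  break 3: 220 = 220
  break 4: 210 = 210
  break 5: 200 = 200
  break 6: 200 = 200
  break 7: 190 + 70 = 260
  break 8: 190 = 190
  break 9: 190 = 190
  break 10: 180 + 80 = 260
  break 11: 160 + 80 = 240
Every load is within 260 s, so 11 commercial breaks suffice.

Yes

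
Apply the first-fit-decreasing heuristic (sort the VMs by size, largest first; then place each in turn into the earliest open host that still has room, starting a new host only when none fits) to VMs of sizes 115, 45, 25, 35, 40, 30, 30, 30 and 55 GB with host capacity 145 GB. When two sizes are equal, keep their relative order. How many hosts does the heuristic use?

3

Sorted descending: 115, 55, 45, 40, 35, 30, 30, 30, 25.
  115 → host 1 (new)  [load 115/145]
  55 → host 2 (new)  [load 55/145]
  45 → host 2  [load 100/145]
  40 → host 2  [load 140/145]
  35 → host 3 (new)  [load 35/145]
  30 → host 1  [load 145/145]
  30 → host 3  [load 65/145]
  30 → host 3  [load 95/145]
  25 → host 3  [load 120/145]
3 hosts opened.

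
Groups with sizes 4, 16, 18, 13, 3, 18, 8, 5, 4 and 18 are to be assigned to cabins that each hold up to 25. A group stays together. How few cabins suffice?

5

Total = 18 + 18 + 18 + 16 + 13 + 8 + 5 + 4 + 4 + 3 = 107.
Lower bound: ⌈107/25⌉ = 5 cabins.
A packing using 5 cabins:
  cabin 1: 18 + 5 = 23
  cabin 2: 18 + 4 + 3 = 25
  cabin 3: 18 + 4 = 22
  cabin 4: 16 + 8 = 24
  cabin 5: 13 = 13
This matches the lower bound, so 5 is optimal.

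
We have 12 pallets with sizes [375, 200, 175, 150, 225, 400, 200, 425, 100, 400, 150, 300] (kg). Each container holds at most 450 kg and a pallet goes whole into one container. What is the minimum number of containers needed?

Total = 425 + 400 + 400 + 375 + 300 + 225 + 200 + 200 + 175 + 150 + 150 + 100 = 3100 kg.
Lower bound: ⌈3100/450⌉ = 7 containers.
A packing using 8 containers:
  container 1: 425 = 425
  container 2: 400 = 400
  container 3: 400 = 400
  container 4: 375 = 375
  container 5: 300 + 150 = 450
  container 6: 225 + 200 = 425
  container 7: 200 + 175 = 375
  container 8: 150 + 100 = 250
No arrangement into 7 containers stays within capacity, so 8 is optimal.

8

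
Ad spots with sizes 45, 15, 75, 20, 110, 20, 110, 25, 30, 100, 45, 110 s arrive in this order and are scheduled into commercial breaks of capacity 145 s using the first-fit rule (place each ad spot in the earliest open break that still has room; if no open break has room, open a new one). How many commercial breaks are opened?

6

  45 → break 1 (new)  [load 45/145]
  15 → break 1  [load 60/145]
  75 → break 1  [load 135/145]
  20 → break 2 (new)  [load 20/145]
  110 → break 2  [load 130/145]
  20 → break 3 (new)  [load 20/145]
  110 → break 3  [load 130/145]
  25 → break 4 (new)  [load 25/145]
  30 → break 4  [load 55/145]
  100 → break 5 (new)  [load 100/145]
  45 → break 4  [load 100/145]
  110 → break 6 (new)  [load 110/145]
6 commercial breaks opened.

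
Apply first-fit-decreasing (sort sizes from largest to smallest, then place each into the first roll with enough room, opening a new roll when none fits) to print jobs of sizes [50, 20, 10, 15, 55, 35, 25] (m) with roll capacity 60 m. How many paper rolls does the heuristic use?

4

Sorted descending: 55, 50, 35, 25, 20, 15, 10.
  55 → roll 1 (new)  [load 55/60]
  50 → roll 2 (new)  [load 50/60]
  35 → roll 3 (new)  [load 35/60]
  25 → roll 3  [load 60/60]
  20 → roll 4 (new)  [load 20/60]
  15 → roll 4  [load 35/60]
  10 → roll 2  [load 60/60]
4 paper rolls opened.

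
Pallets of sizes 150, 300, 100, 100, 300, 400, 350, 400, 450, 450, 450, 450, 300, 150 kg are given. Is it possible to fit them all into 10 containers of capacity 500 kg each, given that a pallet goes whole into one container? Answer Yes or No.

A valid assignment using 10 containers:
  container 1: 450 = 450
  container 2: 450 = 450
  container 3: 450 = 450
  container 4: 450 = 450
  container 5: 400 + 100 = 500
  container 6: 400 + 100 = 500
  container 7: 350 + 150 = 500
  container 8: 300 + 150 = 450
  container 9: 300 = 300
  container 10: 300 = 300
Every load is within 500 kg, so 10 containers suffice.

Yes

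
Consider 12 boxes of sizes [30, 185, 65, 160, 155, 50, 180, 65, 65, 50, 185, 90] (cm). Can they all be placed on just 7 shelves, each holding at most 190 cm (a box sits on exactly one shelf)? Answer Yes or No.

Total = 1280 cm; ⌈1280/190⌉ = 7.
The bound of 7 does not rule out 7, but exhaustive search shows no assignment into 7 shelves of capacity 190 cm exists — the minimum is 8.

No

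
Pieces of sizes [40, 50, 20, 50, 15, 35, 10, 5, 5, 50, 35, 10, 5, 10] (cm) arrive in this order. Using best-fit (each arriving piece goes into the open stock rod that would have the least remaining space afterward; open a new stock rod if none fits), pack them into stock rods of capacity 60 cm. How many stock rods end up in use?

  40 → stock rod 1 (new)  [load 40/60]
  50 → stock rod 2 (new)  [load 50/60]
  20 → stock rod 1  [load 60/60]
  50 → stock rod 3 (new)  [load 50/60]
  15 → stock rod 4 (new)  [load 15/60]
  35 → stock rod 4  [load 50/60]
  10 → stock rod 2  [load 60/60]
  5 → stock rod 3  [load 55/60]
  5 → stock rod 3  [load 60/60]
  50 → stock rod 5 (new)  [load 50/60]
  35 → stock rod 6 (new)  [load 35/60]
  10 → stock rod 4  [load 60/60]
  5 → stock rod 5  [load 55/60]
  10 → stock rod 6  [load 45/60]
6 stock rods opened.

6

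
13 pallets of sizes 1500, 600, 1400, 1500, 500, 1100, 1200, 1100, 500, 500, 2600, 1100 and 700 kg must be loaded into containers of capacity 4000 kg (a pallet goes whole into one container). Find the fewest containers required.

Total = 2600 + 1500 + 1500 + 1400 + 1200 + 1100 + 1100 + 1100 + 700 + 600 + 500 + 500 + 500 = 14300 kg.
Lower bound: ⌈14300/4000⌉ = 4 containers.
A packing using 4 containers:
  container 1: 2600 + 1400 = 4000
  container 2: 1500 + 1500 + 700 = 3700
  container 3: 1200 + 1100 + 1100 + 600 = 4000
  container 4: 1100 + 500 + 500 + 500 = 2600
This matches the lower bound, so 4 is optimal.

4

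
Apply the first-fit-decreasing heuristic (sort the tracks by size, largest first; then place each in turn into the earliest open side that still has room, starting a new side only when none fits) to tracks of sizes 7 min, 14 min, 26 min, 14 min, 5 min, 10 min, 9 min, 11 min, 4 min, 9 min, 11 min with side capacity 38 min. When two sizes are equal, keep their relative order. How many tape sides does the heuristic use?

Sorted descending: 26, 14, 14, 11, 11, 10, 9, 9, 7, 5, 4.
  26 → side 1 (new)  [load 26/38]
  14 → side 2 (new)  [load 14/38]
  14 → side 2  [load 28/38]
  11 → side 1  [load 37/38]
  11 → side 3 (new)  [load 11/38]
  10 → side 2  [load 38/38]
  9 → side 3  [load 20/38]
  9 → side 3  [load 29/38]
  7 → side 3  [load 36/38]
  5 → side 4 (new)  [load 5/38]
  4 → side 4  [load 9/38]
4 tape sides opened.

4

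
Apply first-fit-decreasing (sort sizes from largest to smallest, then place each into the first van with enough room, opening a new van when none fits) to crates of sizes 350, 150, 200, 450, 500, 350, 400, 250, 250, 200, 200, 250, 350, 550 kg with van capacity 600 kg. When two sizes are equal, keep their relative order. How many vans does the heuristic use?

8

Sorted descending: 550, 500, 450, 400, 350, 350, 350, 250, 250, 250, 200, 200, 200, 150.
  550 → van 1 (new)  [load 550/600]
  500 → van 2 (new)  [load 500/600]
  450 → van 3 (new)  [load 450/600]
  400 → van 4 (new)  [load 400/600]
  350 → van 5 (new)  [load 350/600]
  350 → van 6 (new)  [load 350/600]
  350 → van 7 (new)  [load 350/600]
  250 → van 5  [load 600/600]
  250 → van 6  [load 600/600]
  250 → van 7  [load 600/600]
  200 → van 4  [load 600/600]
  200 → van 8 (new)  [load 200/600]
  200 → van 8  [load 400/600]
  150 → van 3  [load 600/600]
8 vans opened.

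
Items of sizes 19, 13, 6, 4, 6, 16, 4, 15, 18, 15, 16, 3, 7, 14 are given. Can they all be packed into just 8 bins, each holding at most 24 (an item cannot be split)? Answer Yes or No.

Yes

A valid assignment using 8 bins:
  bin 1: 19 + 4 = 23
  bin 2: 18 + 6 = 24
  bin 3: 16 + 7 = 23
  bin 4: 16 + 6 = 22
  bin 5: 15 + 4 + 3 = 22
  bin 6: 15 = 15
  bin 7: 14 = 14
  bin 8: 13 = 13
Every load is within 24, so 8 bins suffice.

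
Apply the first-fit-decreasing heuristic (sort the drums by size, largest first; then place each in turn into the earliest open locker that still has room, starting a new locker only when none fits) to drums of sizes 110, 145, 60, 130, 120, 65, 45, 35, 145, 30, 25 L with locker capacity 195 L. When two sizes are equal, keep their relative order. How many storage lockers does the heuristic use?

Sorted descending: 145, 145, 130, 120, 110, 65, 60, 45, 35, 30, 25.
  145 → locker 1 (new)  [load 145/195]
  145 → locker 2 (new)  [load 145/195]
  130 → locker 3 (new)  [load 130/195]
  120 → locker 4 (new)  [load 120/195]
  110 → locker 5 (new)  [load 110/195]
  65 → locker 3  [load 195/195]
  60 → locker 4  [load 180/195]
  45 → locker 1  [load 190/195]
  35 → locker 2  [load 180/195]
  30 → locker 5  [load 140/195]
  25 → locker 5  [load 165/195]
5 storage lockers opened.

5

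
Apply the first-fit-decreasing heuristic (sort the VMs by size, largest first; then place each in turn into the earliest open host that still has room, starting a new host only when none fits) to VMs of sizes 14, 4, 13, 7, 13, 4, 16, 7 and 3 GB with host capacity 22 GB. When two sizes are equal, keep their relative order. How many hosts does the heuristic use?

Sorted descending: 16, 14, 13, 13, 7, 7, 4, 4, 3.
  16 → host 1 (new)  [load 16/22]
  14 → host 2 (new)  [load 14/22]
  13 → host 3 (new)  [load 13/22]
  13 → host 4 (new)  [load 13/22]
  7 → host 2  [load 21/22]
  7 → host 3  [load 20/22]
  4 → host 1  [load 20/22]
  4 → host 4  [load 17/22]
  3 → host 4  [load 20/22]
4 hosts opened.

4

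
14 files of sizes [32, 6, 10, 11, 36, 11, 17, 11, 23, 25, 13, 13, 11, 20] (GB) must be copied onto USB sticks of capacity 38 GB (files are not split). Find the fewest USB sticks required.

7

Total = 36 + 32 + 25 + 23 + 20 + 17 + 13 + 13 + 11 + 11 + 11 + 11 + 10 + 6 = 239 GB.
Lower bound: ⌈239/38⌉ = 7 USB sticks.
A packing using 7 USB sticks:
  USB stick 1: 36 = 36
  USB stick 2: 32 + 6 = 38
  USB stick 3: 25 + 13 = 38
  USB stick 4: 23 + 13 = 36
  USB stick 5: 20 + 17 = 37
  USB stick 6: 11 + 11 + 11 = 33
  USB stick 7: 11 + 10 = 21
This matches the lower bound, so 7 is optimal.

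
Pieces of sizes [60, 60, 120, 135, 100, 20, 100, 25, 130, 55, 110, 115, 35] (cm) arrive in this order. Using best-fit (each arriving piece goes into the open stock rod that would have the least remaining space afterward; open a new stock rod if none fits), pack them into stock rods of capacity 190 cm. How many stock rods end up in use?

  60 → stock rod 1 (new)  [load 60/190]
  60 → stock rod 1  [load 120/190]
  120 → stock rod 2 (new)  [load 120/190]
  135 → stock rod 3 (new)  [load 135/190]
  100 → stock rod 4 (new)  [load 100/190]
  20 → stock rod 3  [load 155/190]
  100 → stock rod 5 (new)  [load 100/190]
  25 → stock rod 3  [load 180/190]
  130 → stock rod 6 (new)  [load 130/190]
  55 → stock rod 6  [load 185/190]
  110 → stock rod 7 (new)  [load 110/190]
  115 → stock rod 8 (new)  [load 115/190]
  35 → stock rod 1  [load 155/190]
8 stock rods opened.

8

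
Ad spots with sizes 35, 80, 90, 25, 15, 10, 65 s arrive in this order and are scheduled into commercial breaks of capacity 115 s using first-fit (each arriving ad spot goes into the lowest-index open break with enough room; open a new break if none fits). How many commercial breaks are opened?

3

  35 → break 1 (new)  [load 35/115]
  80 → break 1  [load 115/115]
  90 → break 2 (new)  [load 90/115]
  25 → break 2  [load 115/115]
  15 → break 3 (new)  [load 15/115]
  10 → break 3  [load 25/115]
  65 → break 3  [load 90/115]
3 commercial breaks opened.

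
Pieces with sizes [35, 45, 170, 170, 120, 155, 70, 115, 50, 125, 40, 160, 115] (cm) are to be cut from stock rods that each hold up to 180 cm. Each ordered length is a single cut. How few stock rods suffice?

9

Total = 170 + 170 + 160 + 155 + 125 + 120 + 115 + 115 + 70 + 50 + 45 + 40 + 35 = 1370 cm.
Lower bound: ⌈1370/180⌉ = 8 stock rods.
A packing using 9 stock rods:
  stock rod 1: 170 = 170
  stock rod 2: 170 = 170
  stock rod 3: 160 = 160
  stock rod 4: 155 = 155
  stock rod 5: 125 + 50 = 175
  stock rod 6: 120 + 45 = 165
  stock rod 7: 115 + 40 = 155
  stock rod 8: 115 + 35 = 150
  stock rod 9: 70 = 70
No arrangement into 8 stock rods stays within capacity, so 9 is optimal.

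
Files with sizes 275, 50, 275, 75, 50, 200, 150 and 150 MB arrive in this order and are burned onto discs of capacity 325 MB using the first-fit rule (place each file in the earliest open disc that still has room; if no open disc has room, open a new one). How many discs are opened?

4

  275 → disc 1 (new)  [load 275/325]
  50 → disc 1  [load 325/325]
  275 → disc 2 (new)  [load 275/325]
  75 → disc 3 (new)  [load 75/325]
  50 → disc 2  [load 325/325]
  200 → disc 3  [load 275/325]
  150 → disc 4 (new)  [load 150/325]
  150 → disc 4  [load 300/325]
4 discs opened.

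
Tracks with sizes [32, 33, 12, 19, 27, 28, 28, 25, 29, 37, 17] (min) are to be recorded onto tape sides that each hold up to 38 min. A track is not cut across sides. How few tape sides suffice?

Total = 37 + 33 + 32 + 29 + 28 + 28 + 27 + 25 + 19 + 17 + 12 = 287 min.
Lower bound: ⌈287/38⌉ = 8 tape sides.
A packing using 9 tape sides:
  side 1: 37 = 37
  side 2: 33 = 33
  side 3: 32 = 32
  side 4: 29 = 29
  side 5: 28 = 28
  side 6: 28 = 28
  side 7: 27 = 27
  side 8: 25 + 12 = 37
  side 9: 19 + 17 = 36
No arrangement into 8 tape sides stays within capacity, so 9 is optimal.

9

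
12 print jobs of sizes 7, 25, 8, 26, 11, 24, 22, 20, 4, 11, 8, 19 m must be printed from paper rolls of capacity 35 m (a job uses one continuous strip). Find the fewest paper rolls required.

6

Total = 26 + 25 + 24 + 22 + 20 + 19 + 11 + 11 + 8 + 8 + 7 + 4 = 185 m.
Lower bound: ⌈185/35⌉ = 6 paper rolls.
A packing using 6 paper rolls:
  roll 1: 26 + 8 = 34
  roll 2: 25 + 8 = 33
  roll 3: 24 + 11 = 35
  roll 4: 22 + 11 = 33
  roll 5: 20 + 7 + 4 = 31
  roll 6: 19 = 19
This matches the lower bound, so 6 is optimal.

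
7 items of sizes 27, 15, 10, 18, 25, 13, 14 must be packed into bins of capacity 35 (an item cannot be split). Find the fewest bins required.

Total = 27 + 25 + 18 + 15 + 14 + 13 + 10 = 122.
Lower bound: ⌈122/35⌉ = 4 bins.
A packing using 4 bins:
  bin 1: 27 = 27
  bin 2: 25 + 10 = 35
  bin 3: 18 + 15 = 33
  bin 4: 14 + 13 = 27
This matches the lower bound, so 4 is optimal.

4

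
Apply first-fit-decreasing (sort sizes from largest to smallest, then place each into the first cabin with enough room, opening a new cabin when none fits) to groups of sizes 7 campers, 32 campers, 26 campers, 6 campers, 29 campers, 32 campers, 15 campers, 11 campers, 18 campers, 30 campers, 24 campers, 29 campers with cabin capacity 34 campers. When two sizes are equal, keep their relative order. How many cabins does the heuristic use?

Sorted descending: 32, 32, 30, 29, 29, 26, 24, 18, 15, 11, 7, 6.
  32 → cabin 1 (new)  [load 32/34]
  32 → cabin 2 (new)  [load 32/34]
  30 → cabin 3 (new)  [load 30/34]
  29 → cabin 4 (new)  [load 29/34]
  29 → cabin 5 (new)  [load 29/34]
  26 → cabin 6 (new)  [load 26/34]
  24 → cabin 7 (new)  [load 24/34]
  18 → cabin 8 (new)  [load 18/34]
  15 → cabin 8  [load 33/34]
  11 → cabin 9 (new)  [load 11/34]
  7 → cabin 6  [load 33/34]
  6 → cabin 7  [load 30/34]
9 cabins opened.

9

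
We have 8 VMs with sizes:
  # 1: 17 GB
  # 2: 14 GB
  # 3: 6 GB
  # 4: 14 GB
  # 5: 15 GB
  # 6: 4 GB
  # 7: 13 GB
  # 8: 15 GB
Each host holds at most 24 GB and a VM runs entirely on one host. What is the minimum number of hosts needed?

6

Total = 17 + 15 + 15 + 14 + 14 + 13 + 6 + 4 = 98 GB.
Lower bound: ⌈98/24⌉ = 5 hosts.
Also, 6 VMs each exceed 12 GB, and no two of those can share a host, so at least 6 hosts are needed.
A packing using 6 hosts:
  host 1: 17 + 6 = 23
  host 2: 15 + 4 = 19
  host 3: 15 = 15
  host 4: 14 = 14
  host 5: 14 = 14
  host 6: 13 = 13
This matches the lower bound, so 6 is optimal.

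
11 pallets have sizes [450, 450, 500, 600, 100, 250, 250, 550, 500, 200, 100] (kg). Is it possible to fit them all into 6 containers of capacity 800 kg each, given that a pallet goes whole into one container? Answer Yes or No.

A valid assignment using 6 containers:
  container 1: 600 + 200 = 800
  container 2: 550 + 250 = 800
  container 3: 500 + 250 = 750
  container 4: 500 + 100 + 100 = 700
  container 5: 450 = 450
  container 6: 450 = 450
Every load is within 800 kg, so 6 containers suffice.

Yes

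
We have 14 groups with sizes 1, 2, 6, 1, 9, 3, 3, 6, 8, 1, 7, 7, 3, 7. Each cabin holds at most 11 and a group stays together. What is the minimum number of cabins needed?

Total = 9 + 8 + 7 + 7 + 7 + 6 + 6 + 3 + 3 + 3 + 2 + 1 + 1 + 1 = 64.
Lower bound: ⌈64/11⌉ = 6 cabins.
Also, 7 groups each exceed 11/2, and no two of those can share a cabin, so at least 7 cabins are needed.
A packing using 7 cabins:
  cabin 1: 9 + 2 = 11
  cabin 2: 8 + 3 = 11
  cabin 3: 7 + 3 + 1 = 11
  cabin 4: 7 + 3 + 1 = 11
  cabin 5: 7 + 1 = 8
  cabin 6: 6 = 6
  cabin 7: 6 = 6
This matches the lower bound, so 7 is optimal.

7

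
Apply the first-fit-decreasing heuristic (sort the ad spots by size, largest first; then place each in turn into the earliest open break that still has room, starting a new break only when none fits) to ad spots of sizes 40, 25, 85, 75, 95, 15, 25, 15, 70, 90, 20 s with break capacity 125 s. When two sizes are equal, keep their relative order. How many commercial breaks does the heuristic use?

5

Sorted descending: 95, 90, 85, 75, 70, 40, 25, 25, 20, 15, 15.
  95 → break 1 (new)  [load 95/125]
  90 → break 2 (new)  [load 90/125]
  85 → break 3 (new)  [load 85/125]
  75 → break 4 (new)  [load 75/125]
  70 → break 5 (new)  [load 70/125]
  40 → break 3  [load 125/125]
  25 → break 1  [load 120/125]
  25 → break 2  [load 115/125]
  20 → break 4  [load 95/125]
  15 → break 4  [load 110/125]
  15 → break 4  [load 125/125]
5 commercial breaks opened.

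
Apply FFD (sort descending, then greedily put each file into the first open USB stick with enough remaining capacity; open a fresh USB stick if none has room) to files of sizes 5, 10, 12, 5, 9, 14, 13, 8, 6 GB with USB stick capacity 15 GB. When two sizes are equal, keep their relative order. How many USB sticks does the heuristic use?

6

Sorted descending: 14, 13, 12, 10, 9, 8, 6, 5, 5.
  14 → USB stick 1 (new)  [load 14/15]
  13 → USB stick 2 (new)  [load 13/15]
  12 → USB stick 3 (new)  [load 12/15]
  10 → USB stick 4 (new)  [load 10/15]
  9 → USB stick 5 (new)  [load 9/15]
  8 → USB stick 6 (new)  [load 8/15]
  6 → USB stick 5  [load 15/15]
  5 → USB stick 4  [load 15/15]
  5 → USB stick 6  [load 13/15]
6 USB sticks opened.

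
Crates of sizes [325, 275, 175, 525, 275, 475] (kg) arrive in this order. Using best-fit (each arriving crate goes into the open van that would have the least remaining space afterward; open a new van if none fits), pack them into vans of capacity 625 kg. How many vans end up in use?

  325 → van 1 (new)  [load 325/625]
  275 → van 1  [load 600/625]
  175 → van 2 (new)  [load 175/625]
  525 → van 3 (new)  [load 525/625]
  275 → van 2  [load 450/625]
  475 → van 4 (new)  [load 475/625]
4 vans opened.

4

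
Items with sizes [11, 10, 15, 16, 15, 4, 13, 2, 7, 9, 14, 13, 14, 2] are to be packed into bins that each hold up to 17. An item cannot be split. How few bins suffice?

10

Total = 16 + 15 + 15 + 14 + 14 + 13 + 13 + 11 + 10 + 9 + 7 + 4 + 2 + 2 = 145.
Lower bound: ⌈145/17⌉ = 9 bins.
Also, 10 items each exceed 17/2, and no two of those can share a bin, so at least 10 bins are needed.
A packing using 10 bins:
  bin 1: 16 = 16
  bin 2: 15 + 2 = 17
  bin 3: 15 + 2 = 17
  bin 4: 14 = 14
  bin 5: 14 = 14
  bin 6: 13 + 4 = 17
  bin 7: 13 = 13
  bin 8: 11 = 11
  bin 9: 10 + 7 = 17
  bin 10: 9 = 9
This matches the lower bound, so 10 is optimal.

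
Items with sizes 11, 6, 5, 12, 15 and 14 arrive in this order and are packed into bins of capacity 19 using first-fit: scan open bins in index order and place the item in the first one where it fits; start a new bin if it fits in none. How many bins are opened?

4

  11 → bin 1 (new)  [load 11/19]
  6 → bin 1  [load 17/19]
  5 → bin 2 (new)  [load 5/19]
  12 → bin 2  [load 17/19]
  15 → bin 3 (new)  [load 15/19]
  14 → bin 4 (new)  [load 14/19]
4 bins opened.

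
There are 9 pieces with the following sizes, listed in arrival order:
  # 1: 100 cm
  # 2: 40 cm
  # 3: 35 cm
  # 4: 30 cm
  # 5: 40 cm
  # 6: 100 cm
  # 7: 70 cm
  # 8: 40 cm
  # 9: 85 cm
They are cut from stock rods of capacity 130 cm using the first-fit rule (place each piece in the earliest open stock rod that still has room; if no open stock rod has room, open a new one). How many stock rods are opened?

5

  100 → stock rod 1 (new)  [load 100/130]
  40 → stock rod 2 (new)  [load 40/130]
  35 → stock rod 2  [load 75/130]
  30 → stock rod 1  [load 130/130]
  40 → stock rod 2  [load 115/130]
  100 → stock rod 3 (new)  [load 100/130]
  70 → stock rod 4 (new)  [load 70/130]
  40 → stock rod 4  [load 110/130]
  85 → stock rod 5 (new)  [load 85/130]
5 stock rods opened.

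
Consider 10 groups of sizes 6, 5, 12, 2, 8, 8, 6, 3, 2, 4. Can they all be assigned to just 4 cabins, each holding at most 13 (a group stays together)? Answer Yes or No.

Total = 56; ⌈56/13⌉ = 5.
At least 5 cabins are required, but only 4 are allowed.

No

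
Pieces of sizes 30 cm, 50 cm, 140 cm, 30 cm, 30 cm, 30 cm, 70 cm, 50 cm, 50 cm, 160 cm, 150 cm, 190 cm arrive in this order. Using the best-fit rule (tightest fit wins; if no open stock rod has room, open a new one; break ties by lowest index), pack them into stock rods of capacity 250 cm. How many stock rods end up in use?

  30 → stock rod 1 (new)  [load 30/250]
  50 → stock rod 1  [load 80/250]
  140 → stock rod 1  [load 220/250]
  30 → stock rod 1  [load 250/250]
  30 → stock rod 2 (new)  [load 30/250]
  30 → stock rod 2  [load 60/250]
  70 → stock rod 2  [load 130/250]
  50 → stock rod 2  [load 180/250]
  50 → stock rod 2  [load 230/250]
  160 → stock rod 3 (new)  [load 160/250]
  150 → stock rod 4 (new)  [load 150/250]
  190 → stock rod 5 (new)  [load 190/250]
5 stock rods opened.

5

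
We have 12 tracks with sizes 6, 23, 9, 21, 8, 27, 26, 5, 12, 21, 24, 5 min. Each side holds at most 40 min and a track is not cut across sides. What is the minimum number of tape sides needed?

6

Total = 27 + 26 + 24 + 23 + 21 + 21 + 12 + 9 + 8 + 6 + 5 + 5 = 187 min.
Lower bound: ⌈187/40⌉ = 5 tape sides.
Also, 6 tracks each exceed 20 min, and no two of those can share a side, so at least 6 tape sides are needed.
A packing using 6 tape sides:
  side 1: 27 + 12 = 39
  side 2: 26 + 9 + 5 = 40
  side 3: 24 + 8 + 6 = 38
  side 4: 23 + 5 = 28
  side 5: 21 = 21
  side 6: 21 = 21
This matches the lower bound, so 6 is optimal.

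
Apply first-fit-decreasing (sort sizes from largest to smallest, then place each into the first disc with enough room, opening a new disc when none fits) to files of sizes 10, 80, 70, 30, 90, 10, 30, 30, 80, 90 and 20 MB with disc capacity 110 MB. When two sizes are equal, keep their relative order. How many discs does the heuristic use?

Sorted descending: 90, 90, 80, 80, 70, 30, 30, 30, 20, 10, 10.
  90 → disc 1 (new)  [load 90/110]
  90 → disc 2 (new)  [load 90/110]
  80 → disc 3 (new)  [load 80/110]
  80 → disc 4 (new)  [load 80/110]
  70 → disc 5 (new)  [load 70/110]
  30 → disc 3  [load 110/110]
  30 → disc 4  [load 110/110]
  30 → disc 5  [load 100/110]
  20 → disc 1  [load 110/110]
  10 → disc 2  [load 100/110]
  10 → disc 2  [load 110/110]
5 discs opened.

5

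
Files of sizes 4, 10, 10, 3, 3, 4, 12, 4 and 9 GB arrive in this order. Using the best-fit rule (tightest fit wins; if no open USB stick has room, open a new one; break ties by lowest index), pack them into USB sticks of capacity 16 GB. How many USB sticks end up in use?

4

  4 → USB stick 1 (new)  [load 4/16]
  10 → USB stick 1  [load 14/16]
  10 → USB stick 2 (new)  [load 10/16]
  3 → USB stick 2  [load 13/16]
  3 → USB stick 2  [load 16/16]
  4 → USB stick 3 (new)  [load 4/16]
  12 → USB stick 3  [load 16/16]
  4 → USB stick 4 (new)  [load 4/16]
  9 → USB stick 4  [load 13/16]
4 USB sticks opened.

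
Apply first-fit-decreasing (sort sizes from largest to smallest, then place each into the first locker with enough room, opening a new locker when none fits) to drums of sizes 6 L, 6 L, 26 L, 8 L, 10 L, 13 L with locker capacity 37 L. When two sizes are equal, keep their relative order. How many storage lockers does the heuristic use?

2

Sorted descending: 26, 13, 10, 8, 6, 6.
  26 → locker 1 (new)  [load 26/37]
  13 → locker 2 (new)  [load 13/37]
  10 → locker 1  [load 36/37]
  8 → locker 2  [load 21/37]
  6 → locker 2  [load 27/37]
  6 → locker 2  [load 33/37]
2 storage lockers opened.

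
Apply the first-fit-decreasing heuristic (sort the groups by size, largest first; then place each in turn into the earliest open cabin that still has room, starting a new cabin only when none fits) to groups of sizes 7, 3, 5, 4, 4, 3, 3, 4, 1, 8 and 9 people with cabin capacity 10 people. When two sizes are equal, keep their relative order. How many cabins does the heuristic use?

6

Sorted descending: 9, 8, 7, 5, 4, 4, 4, 3, 3, 3, 1.
  9 → cabin 1 (new)  [load 9/10]
  8 → cabin 2 (new)  [load 8/10]
  7 → cabin 3 (new)  [load 7/10]
  5 → cabin 4 (new)  [load 5/10]
  4 → cabin 4  [load 9/10]
  4 → cabin 5 (new)  [load 4/10]
  4 → cabin 5  [load 8/10]
  3 → cabin 3  [load 10/10]
  3 → cabin 6 (new)  [load 3/10]
  3 → cabin 6  [load 6/10]
  1 → cabin 1  [load 10/10]
6 cabins opened.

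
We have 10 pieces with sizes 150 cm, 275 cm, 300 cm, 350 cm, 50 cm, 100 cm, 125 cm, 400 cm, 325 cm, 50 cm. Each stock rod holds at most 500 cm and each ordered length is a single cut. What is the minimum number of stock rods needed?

Total = 400 + 350 + 325 + 300 + 275 + 150 + 125 + 100 + 50 + 50 = 2125 cm.
Lower bound: ⌈2125/500⌉ = 5 stock rods.
A packing using 5 stock rods:
  stock rod 1: 400 + 100 = 500
  stock rod 2: 350 + 150 = 500
  stock rod 3: 325 + 125 + 50 = 500
  stock rod 4: 300 + 50 = 350
  stock rod 5: 275 = 275
This matches the lower bound, so 5 is optimal.

5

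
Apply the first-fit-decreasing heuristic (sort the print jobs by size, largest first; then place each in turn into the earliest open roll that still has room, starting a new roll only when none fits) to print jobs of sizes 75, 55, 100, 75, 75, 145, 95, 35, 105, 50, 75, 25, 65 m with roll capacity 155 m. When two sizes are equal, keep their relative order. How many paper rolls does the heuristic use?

Sorted descending: 145, 105, 100, 95, 75, 75, 75, 75, 65, 55, 50, 35, 25.
  145 → roll 1 (new)  [load 145/155]
  105 → roll 2 (new)  [load 105/155]
  100 → roll 3 (new)  [load 100/155]
  95 → roll 4 (new)  [load 95/155]
  75 → roll 5 (new)  [load 75/155]
  75 → roll 5  [load 150/155]
  75 → roll 6 (new)  [load 75/155]
  75 → roll 6  [load 150/155]
  65 → roll 7 (new)  [load 65/155]
  55 → roll 3  [load 155/155]
  50 → roll 2  [load 155/155]
  35 → roll 4  [load 130/155]
  25 → roll 4  [load 155/155]
7 paper rolls opened.

7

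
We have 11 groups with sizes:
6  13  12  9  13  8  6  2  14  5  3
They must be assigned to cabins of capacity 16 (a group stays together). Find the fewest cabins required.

7

Total = 14 + 13 + 13 + 12 + 9 + 8 + 6 + 6 + 5 + 3 + 2 = 91.
Lower bound: ⌈91/16⌉ = 6 cabins.
A packing using 7 cabins:
  cabin 1: 14 + 2 = 16
  cabin 2: 13 + 3 = 16
  cabin 3: 13 = 13
  cabin 4: 12 = 12
  cabin 5: 9 + 6 = 15
  cabin 6: 8 + 6 = 14
  cabin 7: 5 = 5
No arrangement into 6 cabins stays within capacity, so 7 is optimal.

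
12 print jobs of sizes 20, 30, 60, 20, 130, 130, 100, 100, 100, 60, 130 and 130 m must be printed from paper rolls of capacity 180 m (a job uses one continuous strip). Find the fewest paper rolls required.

Total = 130 + 130 + 130 + 130 + 100 + 100 + 100 + 60 + 60 + 30 + 20 + 20 = 1010 m.
Lower bound: ⌈1010/180⌉ = 6 paper rolls.
Also, 7 print jobs each exceed 90 m, and no two of those can share a roll, so at least 7 paper rolls are needed.
A packing using 7 paper rolls:
  roll 1: 130 + 30 + 20 = 180
  roll 2: 130 + 20 = 150
  roll 3: 130 = 130
  roll 4: 130 = 130
  roll 5: 100 + 60 = 160
  roll 6: 100 + 60 = 160
  roll 7: 100 = 100
This matches the lower bound, so 7 is optimal.

7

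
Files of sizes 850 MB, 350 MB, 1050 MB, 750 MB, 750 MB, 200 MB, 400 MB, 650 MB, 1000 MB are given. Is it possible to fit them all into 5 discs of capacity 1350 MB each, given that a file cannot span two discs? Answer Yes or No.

Total = 6000 MB; ⌈6000/1350⌉ = 5.
The bound of 5 does not rule out 5, but exhaustive search shows no assignment into 5 discs of capacity 1350 MB exists — the minimum is 6.

No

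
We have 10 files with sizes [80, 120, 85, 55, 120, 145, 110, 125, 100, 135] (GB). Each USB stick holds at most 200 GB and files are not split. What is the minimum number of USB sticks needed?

7

Total = 145 + 135 + 125 + 120 + 120 + 110 + 100 + 85 + 80 + 55 = 1075 GB.
Lower bound: ⌈1075/200⌉ = 6 USB sticks.
A packing using 7 USB sticks:
  USB stick 1: 145 + 55 = 200
  USB stick 2: 135 = 135
  USB stick 3: 125 = 125
  USB stick 4: 120 + 80 = 200
  USB stick 5: 120 = 120
  USB stick 6: 110 + 85 = 195
  USB stick 7: 100 = 100
No arrangement into 6 USB sticks stays within capacity, so 7 is optimal.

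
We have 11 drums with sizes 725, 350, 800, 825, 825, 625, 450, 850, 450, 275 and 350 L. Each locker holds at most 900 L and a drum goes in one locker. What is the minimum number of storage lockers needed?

Total = 850 + 825 + 825 + 800 + 725 + 625 + 450 + 450 + 350 + 350 + 275 = 6525 L.
Lower bound: ⌈6525/900⌉ = 8 storage lockers.
A packing using 8 storage lockers:
  locker 1: 850 = 850
  locker 2: 825 = 825
  locker 3: 825 = 825
  locker 4: 800 = 800
  locker 5: 725 = 725
  locker 6: 625 + 275 = 900
  locker 7: 450 + 450 = 900
  locker 8: 350 + 350 = 700
This matches the lower bound, so 8 is optimal.

8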